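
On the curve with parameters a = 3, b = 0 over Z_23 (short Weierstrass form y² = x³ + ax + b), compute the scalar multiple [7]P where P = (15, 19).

(19, 19)

Repeated addition: build up to 7P.
2P: tangent at (15, 19): λ = (3·15² + 3)/(2·19) ≡ 11/15. 15⁻¹ ≡ 20 (mod 23) since 15·20 = 300 ≡ 1, so λ ≡ 11·20 ≡ 13.
  x = λ² - 15 - 15 = 169 - 30 ≡ 1; y = λ·(15 - 1) - 19 ≡ 2. → (1, 2)
3P: (1, 2) + (15, 19). λ = (19 - 2)/(15 - 1) ≡ 17/14 mod 23. 14⁻¹ ≡ 5 (mod 23) since 14·5 = 70 ≡ 1, so λ ≡ 16.
  x = λ² - 1 - 15 = 256 - 16 ≡ 10; y = λ·(1 - 10) - 2 ≡ 15. → (10, 15)
4P: (10, 15) + (15, 19). λ = (19 - 15)/(15 - 10) ≡ 4/5 mod 23. 5⁻¹ ≡ 14 (mod 23), so λ ≡ 10.
  x = λ² - 10 - 15 = 100 - 25 ≡ 6; y = λ·(10 - 6) - 15 ≡ 2. → (6, 2)
5P: (6, 2) + (15, 19). λ = (19 - 2)/(15 - 6) ≡ 17/9 mod 23. 9⁻¹ ≡ 18 (mod 23), so λ ≡ 7.
  x = λ² - 6 - 15 = 49 - 21 ≡ 5; y = λ·(6 - 5) - 2 ≡ 5. → (5, 5)
6P: (5, 5) + (15, 19). λ = (19 - 5)/(15 - 5) ≡ 14/10 mod 23. 10⁻¹ ≡ 7 (mod 23) since 10·7 = 70 ≡ 1, so λ ≡ 6.
  x = λ² - 5 - 15 = 36 - 20 ≡ 16; y = λ·(5 - 16) - 5 ≡ 21. → (16, 21)
7P: (16, 21) + (15, 19). λ = (19 - 21)/(15 - 16) ≡ 21/22 mod 23. 22⁻¹ ≡ 22 (mod 23), so λ ≡ 2.
  x = λ² - 16 - 15 = 4 - 31 ≡ 19; y = λ·(16 - 19) - 21 ≡ 19. → (19, 19)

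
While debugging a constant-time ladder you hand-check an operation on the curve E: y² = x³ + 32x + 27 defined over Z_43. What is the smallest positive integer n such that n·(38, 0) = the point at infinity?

2P: (38, 0) + (38, 0): same x and y₁ ≡ -y₂, so the sum is the point at infinity.
2P = the point at infinity, so the order is 2.

2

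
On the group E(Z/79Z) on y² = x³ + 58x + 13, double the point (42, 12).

(71, 8)

tangent at (42, 12): λ = (3·42² + 58)/(2·12) ≡ 57/24. 24⁻¹ ≡ 56 (mod 79), so λ ≡ 57·56 ≡ 32.
  x = λ² - 42 - 42 = 1024 - 84 ≡ 71; y = λ·(42 - 71) - 12 ≡ 8. → (71, 8)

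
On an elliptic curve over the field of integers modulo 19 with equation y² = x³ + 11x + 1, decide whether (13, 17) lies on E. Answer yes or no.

y² = 17² ≡ 4; x³ + 11x + 1 = 2341 ≡ 4 (mod 19). 4 = 4.

yes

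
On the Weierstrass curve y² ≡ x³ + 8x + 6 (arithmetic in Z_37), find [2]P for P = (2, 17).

tangent at (2, 17): λ = (3·2² + 8)/(2·17) ≡ 20/34. 34⁻¹ ≡ 12 (mod 37), so λ ≡ 20·12 ≡ 18.
  x = λ² - 2 - 2 = 324 - 4 ≡ 24; y = λ·(2 - 24) - 17 ≡ 31. → (24, 31)

(24, 31)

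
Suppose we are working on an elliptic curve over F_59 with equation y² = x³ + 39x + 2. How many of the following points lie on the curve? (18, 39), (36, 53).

2

(18, 39): 39² ≡ 46, rhs ≡ 46 → on.
(36, 53): 53² ≡ 36, rhs ≡ 36 → on.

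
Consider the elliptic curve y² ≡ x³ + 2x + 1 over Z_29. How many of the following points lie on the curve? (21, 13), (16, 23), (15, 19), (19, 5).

(21, 13): 13² ≡ 24, rhs ≡ 24 → on.
(16, 23): 23² ≡ 7, rhs ≡ 11 → off.
(15, 19): 19² ≡ 13, rhs ≡ 13 → on.
(19, 5): 5² ≡ 25, rhs ≡ 25 → on.

3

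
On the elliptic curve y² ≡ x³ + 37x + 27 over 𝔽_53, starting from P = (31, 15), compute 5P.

(8, 27)

Double-and-add on 5 = (101)₂. Start with P = (31, 15) for the leading 1-bit.
double: tangent at (31, 15): λ = (3·31² + 37)/(2·15) ≡ 5/30. 30⁻¹ ≡ 23 (mod 53), so λ ≡ 5·23 ≡ 9.
  x = λ² - 31 - 31 = 81 - 62 ≡ 19; y = λ·(31 - 19) - 15 ≡ 40. → (19, 40)
double: tangent at (19, 40): λ = (3·19² + 37)/(2·40) ≡ 7/27. 27⁻¹ ≡ 2 (mod 53), so λ ≡ 7·2 ≡ 14.
  x = λ² - 19 - 19 = 196 - 38 ≡ 52; y = λ·(19 - 52) - 40 ≡ 28. → (52, 28)
add P: (52, 28) + (31, 15). λ = (15 - 28)/(31 - 52) ≡ 40/32 mod 53. 32⁻¹ ≡ 5 (mod 53), so λ ≡ 41.
  x = λ² - 52 - 31 = 1681 - 83 ≡ 8; y = λ·(52 - 8) - 28 ≡ 27. → (8, 27)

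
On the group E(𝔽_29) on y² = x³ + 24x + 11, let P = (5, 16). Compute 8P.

(1, 6)

Repeated addition: build up to 8P.
2P: tangent at (5, 16): λ = (3·5² + 24)/(2·16) ≡ 12/3. 3⁻¹ ≡ 10 (mod 29) since 3·10 = 30 ≡ 1, so λ ≡ 12·10 ≡ 4.
  x = λ² - 5 - 5 = 16 - 10 ≡ 6; y = λ·(5 - 6) - 16 ≡ 9. → (6, 9)
3P: (6, 9) + (5, 16). λ = (16 - 9)/(5 - 6) ≡ 7/28 mod 29. 28⁻¹ ≡ 28 (mod 29) since 28·28 = 784 ≡ 1, so λ ≡ 22.
  x = λ² - 6 - 5 = 484 - 11 ≡ 9; y = λ·(6 - 9) - 9 ≡ 12. → (9, 12)
4P: (9, 12) + (5, 16). λ = (16 - 12)/(5 - 9) ≡ 4/25 mod 29. 25⁻¹ ≡ 7 (mod 29) since 25·7 = 175 ≡ 1, so λ ≡ 28.
  x = λ² - 9 - 5 = 784 - 14 ≡ 16; y = λ·(9 - 16) - 12 ≡ 24. → (16, 24)
5P: (16, 24) + (5, 16). λ = (16 - 24)/(5 - 16) ≡ 21/18 mod 29. 18⁻¹ ≡ 21 (mod 29), so λ ≡ 6.
  x = λ² - 16 - 5 = 36 - 21 ≡ 15; y = λ·(16 - 15) - 24 ≡ 11. → (15, 11)
6P: (15, 11) + (5, 16). λ = (16 - 11)/(5 - 15) ≡ 5/19 mod 29. 19⁻¹ ≡ 26 (mod 29), so λ ≡ 14.
  x = λ² - 15 - 5 = 196 - 20 ≡ 2; y = λ·(15 - 2) - 11 ≡ 26. → (2, 26)
7P: (2, 26) + (5, 16). λ = (16 - 26)/(5 - 2) ≡ 19/3 mod 29. 3⁻¹ ≡ 10 (mod 29), so λ ≡ 16.
  x = λ² - 2 - 5 = 256 - 7 ≡ 17; y = λ·(2 - 17) - 26 ≡ 24. → (17, 24)
8P: (17, 24) + (5, 16). λ = (16 - 24)/(5 - 17) ≡ 21/17 mod 29. 17⁻¹ ≡ 12 (mod 29), so λ ≡ 20.
  x = λ² - 17 - 5 = 400 - 22 ≡ 1; y = λ·(17 - 1) - 24 ≡ 6. → (1, 6)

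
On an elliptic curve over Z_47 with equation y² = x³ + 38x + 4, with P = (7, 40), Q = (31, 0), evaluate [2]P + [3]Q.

(37, 9)

First 2P:
Repeated addition: build up to 2P.
2P: tangent at (7, 40): λ = (3·7² + 38)/(2·40) ≡ 44/33. 33⁻¹ ≡ 10 (mod 47), so λ ≡ 44·10 ≡ 17.
  x = λ² - 7 - 7 = 289 - 14 ≡ 40; y = λ·(7 - 40) - 40 ≡ 10. → (40, 10)
2P = (40, 10).
Next 3Q:
Repeated addition: build up to 3Q.
2Q: (31, 0) + (31, 0): same x and y₁ ≡ -y₂, so the sum is 𝒪.
3Q: 𝒪 + (31, 0) = (31, 0) (identity).
3Q = (31, 0).
Finally 2P + 3Q:
(40, 10) + (31, 0). λ = (0 - 10)/(31 - 40) ≡ 37/38 mod 47. 38⁻¹ ≡ 26 (mod 47), so λ ≡ 22.
  x = λ² - 40 - 31 = 484 - 71 ≡ 37; y = λ·(40 - 37) - 10 ≡ 9. → (37, 9)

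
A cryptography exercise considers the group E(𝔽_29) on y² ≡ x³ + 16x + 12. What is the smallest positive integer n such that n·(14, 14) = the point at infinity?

12

2P: tangent at (14, 14): λ = (3·14² + 16)/(2·14) ≡ 24/28. 28⁻¹ ≡ 28 (mod 29) since 28·28 = 784 ≡ 1, so λ ≡ 24·28 ≡ 5.
  x = λ² - 14 - 14 = 25 - 28 ≡ 26; y = λ·(14 - 26) - 14 ≡ 13. → (26, 13)
3P: (26, 13) + (14, 14). λ = (14 - 13)/(14 - 26) ≡ 1/17 mod 29. 17⁻¹ ≡ 12 (mod 29) since 17·12 = 204 ≡ 1, so λ ≡ 12.
  x = λ² - 26 - 14 = 144 - 40 ≡ 17; y = λ·(26 - 17) - 13 ≡ 8. → (17, 8)
4P: (17, 8) + (14, 14). λ = (14 - 8)/(14 - 17) ≡ 6/26 mod 29. 26⁻¹ ≡ 19 (mod 29), so λ ≡ 27.
  x = λ² - 17 - 14 = 729 - 31 ≡ 2; y = λ·(17 - 2) - 8 ≡ 20. → (2, 20)
5P: (2, 20) + (14, 14). λ = (14 - 20)/(14 - 2) ≡ 23/12 mod 29. 12⁻¹ ≡ 17 (mod 29), so λ ≡ 14.
  x = λ² - 2 - 14 = 196 - 16 ≡ 6; y = λ·(2 - 6) - 20 ≡ 11. → (6, 11)
6P: (6, 11) + (14, 14). λ = (14 - 11)/(14 - 6) ≡ 3/8 mod 29. 8⁻¹ ≡ 11 (mod 29), so λ ≡ 4.
  x = λ² - 6 - 14 = 16 - 20 ≡ 25; y = λ·(6 - 25) - 11 ≡ 0. → (25, 0)
7P: (25, 0) + (14, 14). λ = (14 - 0)/(14 - 25) ≡ 14/18 mod 29. 18⁻¹ ≡ 21 (mod 29), so λ ≡ 4.
  x = λ² - 25 - 14 = 16 - 39 ≡ 6; y = λ·(25 - 6) - 0 ≡ 18. → (6, 18)
8P: (6, 18) + (14, 14). λ = (14 - 18)/(14 - 6) ≡ 25/8 mod 29. 8⁻¹ ≡ 11 (mod 29), so λ ≡ 14.
  x = λ² - 6 - 14 = 196 - 20 ≡ 2; y = λ·(6 - 2) - 18 ≡ 9. → (2, 9)
9P: (2, 9) + (14, 14). λ = (14 - 9)/(14 - 2) ≡ 5/12 mod 29. 12⁻¹ ≡ 17 (mod 29) since 12·17 = 204 ≡ 1, so λ ≡ 27.
  x = λ² - 2 - 14 = 729 - 16 ≡ 17; y = λ·(2 - 17) - 9 ≡ 21. → (17, 21)
10P: (17, 21) + (14, 14). λ = (14 - 21)/(14 - 17) ≡ 22/26 mod 29. 26⁻¹ ≡ 19 (mod 29) since 26·19 = 494 ≡ 1, so λ ≡ 12.
  x = λ² - 17 - 14 = 144 - 31 ≡ 26; y = λ·(17 - 26) - 21 ≡ 16. → (26, 16)
11P: (26, 16) + (14, 14). λ = (14 - 16)/(14 - 26) ≡ 27/17 mod 29. 17⁻¹ ≡ 12 (mod 29), so λ ≡ 5.
  x = λ² - 26 - 14 = 25 - 40 ≡ 14; y = λ·(26 - 14) - 16 ≡ 15. → (14, 15)
12P: (14, 15) + (14, 14): same x and y₁ ≡ -y₂, so the sum is the point at infinity.
12P = the point at infinity, so the order is 12.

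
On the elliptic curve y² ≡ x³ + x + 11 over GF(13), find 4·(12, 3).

Write Q = (12, 3).
Repeated addition: build up to 4Q.
2Q: tangent at (12, 3): λ = (3·12² + 1)/(2·3) ≡ 4/6. 6⁻¹ ≡ 11 (mod 13) since 6·11 = 66 ≡ 1, so λ ≡ 4·11 ≡ 5.
  x = λ² - 12 - 12 = 25 - 24 ≡ 1; y = λ·(12 - 1) - 3 ≡ 0. → (1, 0)
3Q: (1, 0) + (12, 3). λ = (3 - 0)/(12 - 1) ≡ 3/11 mod 13. 11⁻¹ ≡ 6 (mod 13), so λ ≡ 5.
  x = λ² - 1 - 12 = 25 - 13 ≡ 12; y = λ·(1 - 12) - 0 ≡ 10. → (12, 10)
4Q: (12, 10) + (12, 3): same x and y₁ ≡ -y₂, so the sum is O.

O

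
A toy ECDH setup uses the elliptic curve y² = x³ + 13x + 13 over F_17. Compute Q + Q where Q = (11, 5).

tangent at (11, 5): λ = (3·11² + 13)/(2·5) ≡ 2/10. 10⁻¹ ≡ 12 (mod 17), so λ ≡ 2·12 ≡ 7.
  x = λ² - 11 - 11 = 49 - 22 ≡ 10; y = λ·(11 - 10) - 5 ≡ 2. → (10, 2)

(10, 2)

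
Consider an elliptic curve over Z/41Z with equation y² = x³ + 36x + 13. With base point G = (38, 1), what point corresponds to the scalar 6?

(11, 31)

Repeated addition: build up to 6G.
2G: tangent at (38, 1): λ = (3·38² + 36)/(2·1) ≡ 22/2. 2⁻¹ ≡ 21 (mod 41), so λ ≡ 22·21 ≡ 11.
  x = λ² - 38 - 38 = 121 - 76 ≡ 4; y = λ·(38 - 4) - 1 ≡ 4. → (4, 4)
3G: (4, 4) + (38, 1). λ = (1 - 4)/(38 - 4) ≡ 38/34 mod 41. 34⁻¹ ≡ 35 (mod 41), so λ ≡ 18.
  x = λ² - 4 - 38 = 324 - 42 ≡ 36; y = λ·(4 - 36) - 4 ≡ 35. → (36, 35)
4G: (36, 35) + (38, 1). λ = (1 - 35)/(38 - 36) ≡ 7/2 mod 41. 2⁻¹ ≡ 21 (mod 41) since 2·21 = 42 ≡ 1, so λ ≡ 24.
  x = λ² - 36 - 38 = 576 - 74 ≡ 10; y = λ·(36 - 10) - 35 ≡ 15. → (10, 15)
5G: (10, 15) + (38, 1). λ = (1 - 15)/(38 - 10) ≡ 27/28 mod 41. 28⁻¹ ≡ 22 (mod 41) since 28·22 = 616 ≡ 1, so λ ≡ 20.
  x = λ² - 10 - 38 = 400 - 48 ≡ 24; y = λ·(10 - 24) - 15 ≡ 33. → (24, 33)
6G: (24, 33) + (38, 1). λ = (1 - 33)/(38 - 24) ≡ 9/14 mod 41. 14⁻¹ ≡ 3 (mod 41), so λ ≡ 27.
  x = λ² - 24 - 38 = 729 - 62 ≡ 11; y = λ·(24 - 11) - 33 ≡ 31. → (11, 31)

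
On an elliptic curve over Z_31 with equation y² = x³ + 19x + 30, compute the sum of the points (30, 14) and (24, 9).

(13, 26)

(30, 14) + (24, 9). λ = (9 - 14)/(24 - 30) ≡ 26/25 mod 31. 25⁻¹ ≡ 5 (mod 31), so λ ≡ 6.
  x = λ² - 30 - 24 = 36 - 54 ≡ 13; y = λ·(30 - 13) - 14 ≡ 26. → (13, 26)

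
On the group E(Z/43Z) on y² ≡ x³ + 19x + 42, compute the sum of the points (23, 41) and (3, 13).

(23, 41) + (3, 13). λ = (13 - 41)/(3 - 23) ≡ 15/23 mod 43. 23⁻¹ ≡ 15 (mod 43) since 23·15 = 345 ≡ 1, so λ ≡ 10.
  x = λ² - 23 - 3 = 100 - 26 ≡ 31; y = λ·(23 - 31) - 41 ≡ 8. → (31, 8)

(31, 8)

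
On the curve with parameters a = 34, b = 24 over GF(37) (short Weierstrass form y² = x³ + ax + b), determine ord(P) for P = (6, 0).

2P: (6, 0) + (6, 0): same x and y₁ ≡ -y₂, so the sum is O.
2P = O, so the order is 2.

2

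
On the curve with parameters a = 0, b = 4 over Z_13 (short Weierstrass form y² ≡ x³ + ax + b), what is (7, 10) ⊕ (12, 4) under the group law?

(10, 4)

(7, 10) + (12, 4). λ = (4 - 10)/(12 - 7) ≡ 7/5 mod 13. 5⁻¹ ≡ 8 (mod 13), so λ ≡ 4.
  x = λ² - 7 - 12 = 16 - 19 ≡ 10; y = λ·(7 - 10) - 10 ≡ 4. → (10, 4)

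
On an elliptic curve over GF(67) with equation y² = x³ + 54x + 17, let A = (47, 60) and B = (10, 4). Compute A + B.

(47, 60) + (10, 4). λ = (4 - 60)/(10 - 47) ≡ 11/30 mod 67. 30⁻¹ ≡ 38 (mod 67), so λ ≡ 16.
  x = λ² - 47 - 10 = 256 - 57 ≡ 65; y = λ·(47 - 65) - 60 ≡ 54. → (65, 54)

(65, 54)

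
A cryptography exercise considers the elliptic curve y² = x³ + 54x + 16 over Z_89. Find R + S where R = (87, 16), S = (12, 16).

(87, 16) + (12, 16). λ = (16 - 16)/(12 - 87) ≡ 0/14 mod 89. 14⁻¹ ≡ 70 (mod 89) since 14·70 = 980 ≡ 1, so λ ≡ 0.
  x = λ² - 87 - 12 = 0 - 99 ≡ 79; y = λ·(87 - 79) - 16 ≡ 73. → (79, 73)

(79, 73)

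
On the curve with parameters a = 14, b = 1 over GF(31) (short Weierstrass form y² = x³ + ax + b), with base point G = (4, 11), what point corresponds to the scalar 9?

(27, 25)

Repeated addition: build up to 9G.
2G: tangent at (4, 11): λ = (3·4² + 14)/(2·11) ≡ 0/22. 22⁻¹ ≡ 24 (mod 31) since 22·24 = 528 ≡ 1, so λ ≡ 0·24 ≡ 0.
  x = λ² - 4 - 4 = 0 - 8 ≡ 23; y = λ·(4 - 23) - 11 ≡ 20. → (23, 20)
3G: (23, 20) + (4, 11). λ = (11 - 20)/(4 - 23) ≡ 22/12 mod 31. 12⁻¹ ≡ 13 (mod 31) since 12·13 = 156 ≡ 1, so λ ≡ 7.
  x = λ² - 23 - 4 = 49 - 27 ≡ 22; y = λ·(23 - 22) - 20 ≡ 18. → (22, 18)
4G: (22, 18) + (4, 11). λ = (11 - 18)/(4 - 22) ≡ 24/13 mod 31. 13⁻¹ ≡ 12 (mod 31), so λ ≡ 9.
  x = λ² - 22 - 4 = 81 - 26 ≡ 24; y = λ·(22 - 24) - 18 ≡ 26. → (24, 26)
5G: (24, 26) + (4, 11). λ = (11 - 26)/(4 - 24) ≡ 16/11 mod 31. 11⁻¹ ≡ 17 (mod 31) since 11·17 = 187 ≡ 1, so λ ≡ 24.
  x = λ² - 24 - 4 = 576 - 28 ≡ 21; y = λ·(24 - 21) - 26 ≡ 15. → (21, 15)
6G: (21, 15) + (4, 11). λ = (11 - 15)/(4 - 21) ≡ 27/14 mod 31. 14⁻¹ ≡ 20 (mod 31), so λ ≡ 13.
  x = λ² - 21 - 4 = 169 - 25 ≡ 20; y = λ·(21 - 20) - 15 ≡ 29. → (20, 29)
7G: (20, 29) + (4, 11). λ = (11 - 29)/(4 - 20) ≡ 13/15 mod 31. 15⁻¹ ≡ 29 (mod 31), so λ ≡ 5.
  x = λ² - 20 - 4 = 25 - 24 ≡ 1; y = λ·(20 - 1) - 29 ≡ 4. → (1, 4)
8G: (1, 4) + (4, 11). λ = (11 - 4)/(4 - 1) ≡ 7/3 mod 31. 3⁻¹ ≡ 21 (mod 31) since 3·21 = 63 ≡ 1, so λ ≡ 23.
  x = λ² - 1 - 4 = 529 - 5 ≡ 28; y = λ·(1 - 28) - 4 ≡ 26. → (28, 26)
9G: (28, 26) + (4, 11). λ = (11 - 26)/(4 - 28) ≡ 16/7 mod 31. 7⁻¹ ≡ 9 (mod 31) since 7·9 = 63 ≡ 1, so λ ≡ 20.
  x = λ² - 28 - 4 = 400 - 32 ≡ 27; y = λ·(28 - 27) - 26 ≡ 25. → (27, 25)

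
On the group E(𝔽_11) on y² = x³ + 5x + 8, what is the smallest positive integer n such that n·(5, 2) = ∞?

2P: tangent at (5, 2): λ = (3·5² + 5)/(2·2) ≡ 3/4. 4⁻¹ ≡ 3 (mod 11), so λ ≡ 3·3 ≡ 9.
  x = λ² - 5 - 5 = 81 - 10 ≡ 5; y = λ·(5 - 5) - 2 ≡ 9. → (5, 9)
3P: (5, 9) + (5, 2): same x and y₁ ≡ -y₂, so the sum is ∞.
3P = ∞, so the order is 3.

3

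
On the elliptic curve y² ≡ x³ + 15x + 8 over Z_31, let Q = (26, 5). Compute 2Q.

tangent at (26, 5): λ = (3·26² + 15)/(2·5) ≡ 28/10. 10⁻¹ ≡ 28 (mod 31) since 10·28 = 280 ≡ 1, so λ ≡ 28·28 ≡ 9.
  x = λ² - 26 - 26 = 81 - 52 ≡ 29; y = λ·(26 - 29) - 5 ≡ 30. → (29, 30)

(29, 30)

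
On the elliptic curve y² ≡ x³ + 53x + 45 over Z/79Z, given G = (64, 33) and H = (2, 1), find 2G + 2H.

(46, 68)

First 2G:
Repeated addition: build up to 2G.
2G: tangent at (64, 33): λ = (3·64² + 53)/(2·33) ≡ 17/66. 66⁻¹ ≡ 6 (mod 79), so λ ≡ 17·6 ≡ 23.
  x = λ² - 64 - 64 = 529 - 128 ≡ 6; y = λ·(64 - 6) - 33 ≡ 37. → (6, 37)
2G = (6, 37).
Next 2H:
Repeated addition: build up to 2H.
2H: tangent at (2, 1): λ = (3·2² + 53)/(2·1) ≡ 65/2. 2⁻¹ ≡ 40 (mod 79) since 2·40 = 80 ≡ 1, so λ ≡ 65·40 ≡ 72.
  x = λ² - 2 - 2 = 5184 - 4 ≡ 45; y = λ·(2 - 45) - 1 ≡ 63. → (45, 63)
2H = (45, 63).
Finally 2G + 2H:
(6, 37) + (45, 63). λ = (63 - 37)/(45 - 6) ≡ 26/39 mod 79. 39⁻¹ ≡ 77 (mod 79) since 39·77 = 3003 ≡ 1, so λ ≡ 27.
  x = λ² - 6 - 45 = 729 - 51 ≡ 46; y = λ·(6 - 46) - 37 ≡ 68. → (46, 68)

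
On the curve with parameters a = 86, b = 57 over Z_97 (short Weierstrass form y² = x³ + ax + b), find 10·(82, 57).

Write P = (82, 57).
Repeated addition: build up to 10P.
2P: tangent at (82, 57): λ = (3·82² + 86)/(2·57) ≡ 82/17. 17⁻¹ ≡ 40 (mod 97), so λ ≡ 82·40 ≡ 79.
  x = λ² - 82 - 82 = 6241 - 164 ≡ 63; y = λ·(82 - 63) - 57 ≡ 86. → (63, 86)
3P: (63, 86) + (82, 57). λ = (57 - 86)/(82 - 63) ≡ 68/19 mod 97. 19⁻¹ ≡ 46 (mod 97) since 19·46 = 874 ≡ 1, so λ ≡ 24.
  x = λ² - 63 - 82 = 576 - 145 ≡ 43; y = λ·(63 - 43) - 86 ≡ 6. → (43, 6)
4P: (43, 6) + (82, 57). λ = (57 - 6)/(82 - 43) ≡ 51/39 mod 97. 39⁻¹ ≡ 5 (mod 97), so λ ≡ 61.
  x = λ² - 43 - 82 = 3721 - 125 ≡ 7; y = λ·(43 - 7) - 6 ≡ 56. → (7, 56)
5P: (7, 56) + (82, 57). λ = (57 - 56)/(82 - 7) ≡ 1/75 mod 97. 75⁻¹ ≡ 22 (mod 97), so λ ≡ 22.
  x = λ² - 7 - 82 = 484 - 89 ≡ 7; y = λ·(7 - 7) - 56 ≡ 41. → (7, 41)
6P: (7, 41) + (82, 57). λ = (57 - 41)/(82 - 7) ≡ 16/75 mod 97. 75⁻¹ ≡ 22 (mod 97), so λ ≡ 61.
  x = λ² - 7 - 82 = 3721 - 89 ≡ 43; y = λ·(7 - 43) - 41 ≡ 91. → (43, 91)
7P: (43, 91) + (82, 57). λ = (57 - 91)/(82 - 43) ≡ 63/39 mod 97. 39⁻¹ ≡ 5 (mod 97) since 39·5 = 195 ≡ 1, so λ ≡ 24.
  x = λ² - 43 - 82 = 576 - 125 ≡ 63; y = λ·(43 - 63) - 91 ≡ 11. → (63, 11)
8P: (63, 11) + (82, 57). λ = (57 - 11)/(82 - 63) ≡ 46/19 mod 97. 19⁻¹ ≡ 46 (mod 97) since 19·46 = 874 ≡ 1, so λ ≡ 79.
  x = λ² - 63 - 82 = 6241 - 145 ≡ 82; y = λ·(63 - 82) - 11 ≡ 40. → (82, 40)
9P: (82, 40) + (82, 57): same x and y₁ ≡ -y₂, so the sum is 𝒪.
10P: 𝒪 + (82, 57) = (82, 57) (identity).

(82, 57)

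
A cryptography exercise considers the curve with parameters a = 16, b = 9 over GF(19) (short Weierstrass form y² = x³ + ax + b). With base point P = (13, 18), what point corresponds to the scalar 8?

(0, 3)

Repeated addition: build up to 8P.
2P: tangent at (13, 18): λ = (3·13² + 16)/(2·18) ≡ 10/17. 17⁻¹ ≡ 9 (mod 19), so λ ≡ 10·9 ≡ 14.
  x = λ² - 13 - 13 = 196 - 26 ≡ 18; y = λ·(13 - 18) - 18 ≡ 7. → (18, 7)
3P: (18, 7) + (13, 18). λ = (18 - 7)/(13 - 18) ≡ 11/14 mod 19. 14⁻¹ ≡ 15 (mod 19) since 14·15 = 210 ≡ 1, so λ ≡ 13.
  x = λ² - 18 - 13 = 169 - 31 ≡ 5; y = λ·(18 - 5) - 7 ≡ 10. → (5, 10)
4P: (5, 10) + (13, 18). λ = (18 - 10)/(13 - 5) ≡ 8/8 mod 19. 8⁻¹ ≡ 12 (mod 19) since 8·12 = 96 ≡ 1, so λ ≡ 1.
  x = λ² - 5 - 13 = 1 - 18 ≡ 2; y = λ·(5 - 2) - 10 ≡ 12. → (2, 12)
5P: (2, 12) + (13, 18). λ = (18 - 12)/(13 - 2) ≡ 6/11 mod 19. 11⁻¹ ≡ 7 (mod 19), so λ ≡ 4.
  x = λ² - 2 - 13 = 16 - 15 ≡ 1; y = λ·(2 - 1) - 12 ≡ 11. → (1, 11)
6P: (1, 11) + (13, 18). λ = (18 - 11)/(13 - 1) ≡ 7/12 mod 19. 12⁻¹ ≡ 8 (mod 19) since 12·8 = 96 ≡ 1, so λ ≡ 18.
  x = λ² - 1 - 13 = 324 - 14 ≡ 6; y = λ·(1 - 6) - 11 ≡ 13. → (6, 13)
7P: (6, 13) + (13, 18). λ = (18 - 13)/(13 - 6) ≡ 5/7 mod 19. 7⁻¹ ≡ 11 (mod 19), so λ ≡ 17.
  x = λ² - 6 - 13 = 289 - 19 ≡ 4; y = λ·(6 - 4) - 13 ≡ 2. → (4, 2)
8P: (4, 2) + (13, 18). λ = (18 - 2)/(13 - 4) ≡ 16/9 mod 19. 9⁻¹ ≡ 17 (mod 19) since 9·17 = 153 ≡ 1, so λ ≡ 6.
  x = λ² - 4 - 13 = 36 - 17 ≡ 0; y = λ·(4 - 0) - 2 ≡ 3. → (0, 3)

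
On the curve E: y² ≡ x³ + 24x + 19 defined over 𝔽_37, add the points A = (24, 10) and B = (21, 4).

(33, 9)

(24, 10) + (21, 4). λ = (4 - 10)/(21 - 24) ≡ 31/34 mod 37. 34⁻¹ ≡ 12 (mod 37), so λ ≡ 2.
  x = λ² - 24 - 21 = 4 - 45 ≡ 33; y = λ·(24 - 33) - 10 ≡ 9. → (33, 9)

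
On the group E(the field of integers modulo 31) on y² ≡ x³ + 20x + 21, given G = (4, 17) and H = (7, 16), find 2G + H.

(4, 14)

First 2G:
Repeated addition: build up to 2G.
2G: tangent at (4, 17): λ = (3·4² + 20)/(2·17) ≡ 6/3. 3⁻¹ ≡ 21 (mod 31), so λ ≡ 6·21 ≡ 2.
  x = λ² - 4 - 4 = 4 - 8 ≡ 27; y = λ·(4 - 27) - 17 ≡ 30. → (27, 30)
2G = (27, 30).
Finally 2G + H:
(27, 30) + (7, 16). λ = (16 - 30)/(7 - 27) ≡ 17/11 mod 31. 11⁻¹ ≡ 17 (mod 31), so λ ≡ 10.
  x = λ² - 27 - 7 = 100 - 34 ≡ 4; y = λ·(27 - 4) - 30 ≡ 14. → (4, 14)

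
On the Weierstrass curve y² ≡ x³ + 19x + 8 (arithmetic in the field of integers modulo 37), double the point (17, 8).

(14, 24)

tangent at (17, 8): λ = (3·17² + 19)/(2·8) ≡ 35/16. 16⁻¹ ≡ 7 (mod 37) since 16·7 = 112 ≡ 1, so λ ≡ 35·7 ≡ 23.
  x = λ² - 17 - 17 = 529 - 34 ≡ 14; y = λ·(17 - 14) - 8 ≡ 24. → (14, 24)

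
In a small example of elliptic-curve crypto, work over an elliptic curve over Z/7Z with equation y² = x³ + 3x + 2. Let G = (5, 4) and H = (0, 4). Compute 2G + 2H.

(4, 6)

First 2G:
Repeated addition: build up to 2G.
2G: tangent at (5, 4): λ = (3·5² + 3)/(2·4) ≡ 1/1. 1⁻¹ ≡ 1 (mod 7), so λ ≡ 1·1 ≡ 1.
  x = λ² - 5 - 5 = 1 - 10 ≡ 5; y = λ·(5 - 5) - 4 ≡ 3. → (5, 3)
2G = (5, 3).
Next 2H:
Repeated addition: build up to 2H.
2H: tangent at (0, 4): λ = (3·0² + 3)/(2·4) ≡ 3/1. 1⁻¹ ≡ 1 (mod 7) since 1·1 = 1 ≡ 1, so λ ≡ 3·1 ≡ 3.
  x = λ² - 0 - 0 = 9 - 0 ≡ 2; y = λ·(0 - 2) - 4 ≡ 4. → (2, 4)
2H = (2, 4).
Finally 2G + 2H:
(5, 3) + (2, 4). λ = (4 - 3)/(2 - 5) ≡ 1/4 mod 7. 4⁻¹ ≡ 2 (mod 7) since 4·2 = 8 ≡ 1, so λ ≡ 2.
  x = λ² - 5 - 2 = 4 - 7 ≡ 4; y = λ·(5 - 4) - 3 ≡ 6. → (4, 6)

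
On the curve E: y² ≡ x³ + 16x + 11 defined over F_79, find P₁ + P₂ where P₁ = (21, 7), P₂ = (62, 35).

(21, 7) + (62, 35). λ = (35 - 7)/(62 - 21) ≡ 28/41 mod 79. 41⁻¹ ≡ 27 (mod 79), so λ ≡ 45.
  x = λ² - 21 - 62 = 2025 - 83 ≡ 46; y = λ·(21 - 46) - 7 ≡ 53. → (46, 53)

(46, 53)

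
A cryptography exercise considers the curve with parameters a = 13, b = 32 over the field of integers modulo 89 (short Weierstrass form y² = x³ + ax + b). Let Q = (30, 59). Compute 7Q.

Double-and-add on 7 = (111)₂. Start with Q = (30, 59) for the leading 1-bit.
double: tangent at (30, 59): λ = (3·30² + 13)/(2·59) ≡ 43/29. 29⁻¹ ≡ 43 (mod 89) since 29·43 = 1247 ≡ 1, so λ ≡ 43·43 ≡ 69.
  x = λ² - 30 - 30 = 4761 - 60 ≡ 73; y = λ·(30 - 73) - 59 ≡ 0. → (73, 0)
add Q: (73, 0) + (30, 59). λ = (59 - 0)/(30 - 73) ≡ 59/46 mod 89. 46⁻¹ ≡ 60 (mod 89), so λ ≡ 69.
  x = λ² - 73 - 30 = 4761 - 103 ≡ 30; y = λ·(73 - 30) - 0 ≡ 30. → (30, 30)
double: tangent at (30, 30): λ = (3·30² + 13)/(2·30) ≡ 43/60. 60⁻¹ ≡ 46 (mod 89), so λ ≡ 43·46 ≡ 20.
  x = λ² - 30 - 30 = 400 - 60 ≡ 73; y = λ·(30 - 73) - 30 ≡ 0. → (73, 0)
add Q: (73, 0) + (30, 59). λ = (59 - 0)/(30 - 73) ≡ 59/46 mod 89. 46⁻¹ ≡ 60 (mod 89) since 46·60 = 2760 ≡ 1, so λ ≡ 69.
  x = λ² - 73 - 30 = 4761 - 103 ≡ 30; y = λ·(73 - 30) - 0 ≡ 30. → (30, 30)

(30, 30)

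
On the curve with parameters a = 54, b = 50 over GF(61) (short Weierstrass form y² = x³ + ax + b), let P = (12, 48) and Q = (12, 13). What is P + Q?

O

The two points share x = 12 and their y-coordinates satisfy 48 + 13 ≡ 0 (mod 61), so they are inverses. Their sum is the point at infinity.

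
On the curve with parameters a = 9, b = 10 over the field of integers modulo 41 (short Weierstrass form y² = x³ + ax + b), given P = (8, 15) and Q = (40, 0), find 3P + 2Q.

(0, 25)

First 3P:
Repeated addition: build up to 3P.
2P: tangent at (8, 15): λ = (3·8² + 9)/(2·15) ≡ 37/30. 30⁻¹ ≡ 26 (mod 41), so λ ≡ 37·26 ≡ 19.
  x = λ² - 8 - 8 = 361 - 16 ≡ 17; y = λ·(8 - 17) - 15 ≡ 19. → (17, 19)
3P: (17, 19) + (8, 15). λ = (15 - 19)/(8 - 17) ≡ 37/32 mod 41. 32⁻¹ ≡ 9 (mod 41), so λ ≡ 5.
  x = λ² - 17 - 8 = 25 - 25 ≡ 0; y = λ·(17 - 0) - 19 ≡ 25. → (0, 25)
3P = (0, 25).
Next 2Q:
Repeated addition: build up to 2Q.
2Q: (40, 0) + (40, 0): same x and y₁ ≡ -y₂, so the sum is O.
2Q = O.
Finally 3P + 2Q:
(0, 25) + O = (0, 25) (identity).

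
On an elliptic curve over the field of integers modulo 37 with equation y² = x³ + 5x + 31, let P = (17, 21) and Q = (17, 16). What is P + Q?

The two points share x = 17 and their y-coordinates satisfy 21 + 16 ≡ 0 (mod 37), so they are inverses. Their sum is ∞.

O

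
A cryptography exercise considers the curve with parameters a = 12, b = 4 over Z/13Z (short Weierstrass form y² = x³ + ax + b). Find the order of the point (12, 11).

2P: tangent at (12, 11): λ = (3·12² + 12)/(2·11) ≡ 2/9. 9⁻¹ ≡ 3 (mod 13), so λ ≡ 2·3 ≡ 6.
  x = λ² - 12 - 12 = 36 - 24 ≡ 12; y = λ·(12 - 12) - 11 ≡ 2. → (12, 2)
3P: (12, 2) + (12, 11): same x and y₁ ≡ -y₂, so the sum is O.
3P = O, so the order is 3.

3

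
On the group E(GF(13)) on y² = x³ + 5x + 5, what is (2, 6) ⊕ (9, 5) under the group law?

(6, 2)

(2, 6) + (9, 5). λ = (5 - 6)/(9 - 2) ≡ 12/7 mod 13. 7⁻¹ ≡ 2 (mod 13) since 7·2 = 14 ≡ 1, so λ ≡ 11.
  x = λ² - 2 - 9 = 121 - 11 ≡ 6; y = λ·(2 - 6) - 6 ≡ 2. → (6, 2)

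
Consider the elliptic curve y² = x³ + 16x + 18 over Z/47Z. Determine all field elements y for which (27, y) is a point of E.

x³ + 16x + 18 = 20133 ≡ 17 (mod 47).
Square roots of 17 mod 47: 8 and 39 (since 8² = 64 ≡ 17).

8, 39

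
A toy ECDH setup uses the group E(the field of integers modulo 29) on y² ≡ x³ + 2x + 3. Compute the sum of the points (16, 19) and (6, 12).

(16, 19) + (6, 12). λ = (12 - 19)/(6 - 16) ≡ 22/19 mod 29. 19⁻¹ ≡ 26 (mod 29) since 19·26 = 494 ≡ 1, so λ ≡ 21.
  x = λ² - 16 - 6 = 441 - 22 ≡ 13; y = λ·(16 - 13) - 19 ≡ 15. → (13, 15)

(13, 15)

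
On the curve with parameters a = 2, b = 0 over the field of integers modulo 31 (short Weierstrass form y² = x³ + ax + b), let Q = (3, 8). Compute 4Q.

Repeated addition: build up to 4Q.
2Q: tangent at (3, 8): λ = (3·3² + 2)/(2·8) ≡ 29/16. 16⁻¹ ≡ 2 (mod 31) since 16·2 = 32 ≡ 1, so λ ≡ 29·2 ≡ 27.
  x = λ² - 3 - 3 = 729 - 6 ≡ 10; y = λ·(3 - 10) - 8 ≡ 20. → (10, 20)
3Q: (10, 20) + (3, 8). λ = (8 - 20)/(3 - 10) ≡ 19/24 mod 31. 24⁻¹ ≡ 22 (mod 31) since 24·22 = 528 ≡ 1, so λ ≡ 15.
  x = λ² - 10 - 3 = 225 - 13 ≡ 26; y = λ·(10 - 26) - 20 ≡ 19. → (26, 19)
4Q: (26, 19) + (3, 8). λ = (8 - 19)/(3 - 26) ≡ 20/8 mod 31. 8⁻¹ ≡ 4 (mod 31), so λ ≡ 18.
  x = λ² - 26 - 3 = 324 - 29 ≡ 16; y = λ·(26 - 16) - 19 ≡ 6. → (16, 6)

(16, 6)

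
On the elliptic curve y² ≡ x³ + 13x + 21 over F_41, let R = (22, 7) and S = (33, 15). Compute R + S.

(22, 7) + (33, 15). λ = (15 - 7)/(33 - 22) ≡ 8/11 mod 41. 11⁻¹ ≡ 15 (mod 41), so λ ≡ 38.
  x = λ² - 22 - 33 = 1444 - 55 ≡ 36; y = λ·(22 - 36) - 7 ≡ 35. → (36, 35)

(36, 35)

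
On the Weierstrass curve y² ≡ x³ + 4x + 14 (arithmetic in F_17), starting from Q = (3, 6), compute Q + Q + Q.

Repeated addition: build up to 3Q.
2Q: tangent at (3, 6): λ = (3·3² + 4)/(2·6) ≡ 14/12. 12⁻¹ ≡ 10 (mod 17) since 12·10 = 120 ≡ 1, so λ ≡ 14·10 ≡ 4.
  x = λ² - 3 - 3 = 16 - 6 ≡ 10; y = λ·(3 - 10) - 6 ≡ 0. → (10, 0)
3Q: (10, 0) + (3, 6). λ = (6 - 0)/(3 - 10) ≡ 6/10 mod 17. 10⁻¹ ≡ 12 (mod 17), so λ ≡ 4.
  x = λ² - 10 - 3 = 16 - 13 ≡ 3; y = λ·(10 - 3) - 0 ≡ 11. → (3, 11)

(3, 11)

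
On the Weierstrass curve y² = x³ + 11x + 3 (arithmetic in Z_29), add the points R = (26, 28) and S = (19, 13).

(26, 28) + (19, 13). λ = (13 - 28)/(19 - 26) ≡ 14/22 mod 29. 22⁻¹ ≡ 4 (mod 29), so λ ≡ 27.
  x = λ² - 26 - 19 = 729 - 45 ≡ 17; y = λ·(26 - 17) - 28 ≡ 12. → (17, 12)

(17, 12)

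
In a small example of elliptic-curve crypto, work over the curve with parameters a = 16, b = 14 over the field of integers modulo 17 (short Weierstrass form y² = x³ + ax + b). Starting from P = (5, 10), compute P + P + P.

Repeated addition: build up to 3P.
2P: tangent at (5, 10): λ = (3·5² + 16)/(2·10) ≡ 6/3. 3⁻¹ ≡ 6 (mod 17) since 3·6 = 18 ≡ 1, so λ ≡ 6·6 ≡ 2.
  x = λ² - 5 - 5 = 4 - 10 ≡ 11; y = λ·(5 - 11) - 10 ≡ 12. → (11, 12)
3P: (11, 12) + (5, 10). λ = (10 - 12)/(5 - 11) ≡ 15/11 mod 17. 11⁻¹ ≡ 14 (mod 17), so λ ≡ 6.
  x = λ² - 11 - 5 = 36 - 16 ≡ 3; y = λ·(11 - 3) - 12 ≡ 2. → (3, 2)

(3, 2)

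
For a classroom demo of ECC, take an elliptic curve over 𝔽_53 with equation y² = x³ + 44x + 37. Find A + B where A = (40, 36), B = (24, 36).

(42, 17)

(40, 36) + (24, 36). λ = (36 - 36)/(24 - 40) ≡ 0/37 mod 53. 37⁻¹ ≡ 43 (mod 53), so λ ≡ 0.
  x = λ² - 40 - 24 = 0 - 64 ≡ 42; y = λ·(40 - 42) - 36 ≡ 17. → (42, 17)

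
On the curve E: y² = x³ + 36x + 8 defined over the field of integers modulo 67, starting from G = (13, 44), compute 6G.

Repeated addition: build up to 6G.
2G: tangent at (13, 44): λ = (3·13² + 36)/(2·44) ≡ 7/21. 21⁻¹ ≡ 16 (mod 67) since 21·16 = 336 ≡ 1, so λ ≡ 7·16 ≡ 45.
  x = λ² - 13 - 13 = 2025 - 26 ≡ 56; y = λ·(13 - 56) - 44 ≡ 31. → (56, 31)
3G: (56, 31) + (13, 44). λ = (44 - 31)/(13 - 56) ≡ 13/24 mod 67. 24⁻¹ ≡ 14 (mod 67) since 24·14 = 336 ≡ 1, so λ ≡ 48.
  x = λ² - 56 - 13 = 2304 - 69 ≡ 24; y = λ·(56 - 24) - 31 ≡ 31. → (24, 31)
4G: (24, 31) + (13, 44). λ = (44 - 31)/(13 - 24) ≡ 13/56 mod 67. 56⁻¹ ≡ 6 (mod 67), so λ ≡ 11.
  x = λ² - 24 - 13 = 121 - 37 ≡ 17; y = λ·(24 - 17) - 31 ≡ 46. → (17, 46)
5G: (17, 46) + (13, 44). λ = (44 - 46)/(13 - 17) ≡ 65/63 mod 67. 63⁻¹ ≡ 50 (mod 67), so λ ≡ 34.
  x = λ² - 17 - 13 = 1156 - 30 ≡ 54; y = λ·(17 - 54) - 46 ≡ 36. → (54, 36)
6G: (54, 36) + (13, 44). λ = (44 - 36)/(13 - 54) ≡ 8/26 mod 67. 26⁻¹ ≡ 49 (mod 67), so λ ≡ 57.
  x = λ² - 54 - 13 = 3249 - 67 ≡ 33; y = λ·(54 - 33) - 36 ≡ 22. → (33, 22)

(33, 22)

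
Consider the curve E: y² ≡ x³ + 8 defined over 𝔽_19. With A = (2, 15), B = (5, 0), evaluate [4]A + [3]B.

(7, 3)

First 4A:
Repeated addition: build up to 4A.
2A: tangent at (2, 15): λ = (3·2² + 0)/(2·15) ≡ 12/11. 11⁻¹ ≡ 7 (mod 19) since 11·7 = 77 ≡ 1, so λ ≡ 12·7 ≡ 8.
  x = λ² - 2 - 2 = 64 - 4 ≡ 3; y = λ·(2 - 3) - 15 ≡ 15. → (3, 15)
3A: (3, 15) + (2, 15). λ = (15 - 15)/(2 - 3) ≡ 0/18 mod 19. 18⁻¹ ≡ 18 (mod 19), so λ ≡ 0.
  x = λ² - 3 - 2 = 0 - 5 ≡ 14; y = λ·(3 - 14) - 15 ≡ 4. → (14, 4)
4A: (14, 4) + (2, 15). λ = (15 - 4)/(2 - 14) ≡ 11/7 mod 19. 7⁻¹ ≡ 11 (mod 19), so λ ≡ 7.
  x = λ² - 14 - 2 = 49 - 16 ≡ 14; y = λ·(14 - 14) - 4 ≡ 15. → (14, 15)
4A = (14, 15).
Next 3B:
Repeated addition: build up to 3B.
2B: (5, 0) + (5, 0): same x and y₁ ≡ -y₂, so the sum is O.
3B: O + (5, 0) = (5, 0) (identity).
3B = (5, 0).
Finally 4A + 3B:
(14, 15) + (5, 0). λ = (0 - 15)/(5 - 14) ≡ 4/10 mod 19. 10⁻¹ ≡ 2 (mod 19) since 10·2 = 20 ≡ 1, so λ ≡ 8.
  x = λ² - 14 - 5 = 64 - 19 ≡ 7; y = λ·(14 - 7) - 15 ≡ 3. → (7, 3)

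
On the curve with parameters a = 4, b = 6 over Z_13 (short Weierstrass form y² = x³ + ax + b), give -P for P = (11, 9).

-(11, 9) = (11, -9 mod 13) = (11, 4).

(11, 4)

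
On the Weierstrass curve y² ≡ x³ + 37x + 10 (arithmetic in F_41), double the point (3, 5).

(12, 3)

tangent at (3, 5): λ = (3·3² + 37)/(2·5) ≡ 23/10. 10⁻¹ ≡ 37 (mod 41) since 10·37 = 370 ≡ 1, so λ ≡ 23·37 ≡ 31.
  x = λ² - 3 - 3 = 961 - 6 ≡ 12; y = λ·(3 - 12) - 5 ≡ 3. → (12, 3)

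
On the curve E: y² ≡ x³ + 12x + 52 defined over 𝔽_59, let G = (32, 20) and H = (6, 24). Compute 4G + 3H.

(13, 24)

First 4G:
Double-and-add on 4 = (100)₂. Start with G = (32, 20) for the leading 1-bit.
double: tangent at (32, 20): λ = (3·32² + 12)/(2·20) ≡ 16/40. 40⁻¹ ≡ 31 (mod 59), so λ ≡ 16·31 ≡ 24.
  x = λ² - 32 - 32 = 576 - 64 ≡ 40; y = λ·(32 - 40) - 20 ≡ 24. → (40, 24)
double: tangent at (40, 24): λ = (3·40² + 12)/(2·24) ≡ 33/48. 48⁻¹ ≡ 16 (mod 59), so λ ≡ 33·16 ≡ 56.
  x = λ² - 40 - 40 = 3136 - 80 ≡ 47; y = λ·(40 - 47) - 24 ≡ 56. → (47, 56)
4G = (47, 56).
Next 3H:
Repeated addition: build up to 3H.
2H: tangent at (6, 24): λ = (3·6² + 12)/(2·24) ≡ 2/48. 48⁻¹ ≡ 16 (mod 59), so λ ≡ 2·16 ≡ 32.
  x = λ² - 6 - 6 = 1024 - 12 ≡ 9; y = λ·(6 - 9) - 24 ≡ 57. → (9, 57)
3H: (9, 57) + (6, 24). λ = (24 - 57)/(6 - 9) ≡ 26/56 mod 59. 56⁻¹ ≡ 39 (mod 59) since 56·39 = 2184 ≡ 1, so λ ≡ 11.
  x = λ² - 9 - 6 = 121 - 15 ≡ 47; y = λ·(9 - 47) - 57 ≡ 56. → (47, 56)
3H = (47, 56).
Finally 4G + 3H:
tangent at (47, 56): λ = (3·47² + 12)/(2·56) ≡ 31/53. 53⁻¹ ≡ 49 (mod 59), so λ ≡ 31·49 ≡ 44.
  x = λ² - 47 - 47 = 1936 - 94 ≡ 13; y = λ·(47 - 13) - 56 ≡ 24. → (13, 24)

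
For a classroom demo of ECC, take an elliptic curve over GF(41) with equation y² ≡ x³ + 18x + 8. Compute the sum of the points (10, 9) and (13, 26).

(10, 9) + (13, 26). λ = (26 - 9)/(13 - 10) ≡ 17/3 mod 41. 3⁻¹ ≡ 14 (mod 41) since 3·14 = 42 ≡ 1, so λ ≡ 33.
  x = λ² - 10 - 13 = 1089 - 23 ≡ 0; y = λ·(10 - 0) - 9 ≡ 34. → (0, 34)

(0, 34)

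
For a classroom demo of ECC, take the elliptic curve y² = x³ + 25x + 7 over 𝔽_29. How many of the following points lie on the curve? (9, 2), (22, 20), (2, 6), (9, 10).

(9, 2): 2² ≡ 4, rhs ≡ 4 → on.
(22, 20): 20² ≡ 23, rhs ≡ 11 → off.
(2, 6): 6² ≡ 7, rhs ≡ 7 → on.
(9, 10): 10² ≡ 13, rhs ≡ 4 → off.

2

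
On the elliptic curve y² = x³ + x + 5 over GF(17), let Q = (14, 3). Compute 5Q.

Double-and-add on 5 = (101)₂. Start with Q = (14, 3) for the leading 1-bit.
double: tangent at (14, 3): λ = (3·14² + 1)/(2·3) ≡ 11/6. 6⁻¹ ≡ 3 (mod 17), so λ ≡ 11·3 ≡ 16.
  x = λ² - 14 - 14 = 256 - 28 ≡ 7; y = λ·(14 - 7) - 3 ≡ 7. → (7, 7)
double: tangent at (7, 7): λ = (3·7² + 1)/(2·7) ≡ 12/14. 14⁻¹ ≡ 11 (mod 17) since 14·11 = 154 ≡ 1, so λ ≡ 12·11 ≡ 13.
  x = λ² - 7 - 7 = 169 - 14 ≡ 2; y = λ·(7 - 2) - 7 ≡ 7. → (2, 7)
add Q: (2, 7) + (14, 3). λ = (3 - 7)/(14 - 2) ≡ 13/12 mod 17. 12⁻¹ ≡ 10 (mod 17), so λ ≡ 11.
  x = λ² - 2 - 14 = 121 - 16 ≡ 3; y = λ·(2 - 3) - 7 ≡ 16. → (3, 16)

(3, 16)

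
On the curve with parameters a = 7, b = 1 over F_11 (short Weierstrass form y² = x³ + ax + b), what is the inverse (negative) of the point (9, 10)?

-(9, 10) = (9, -10 mod 11) = (9, 1).

(9, 1)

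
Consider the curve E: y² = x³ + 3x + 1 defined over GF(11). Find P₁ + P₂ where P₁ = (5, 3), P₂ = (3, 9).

(1, 7)

(5, 3) + (3, 9). λ = (9 - 3)/(3 - 5) ≡ 6/9 mod 11. 9⁻¹ ≡ 5 (mod 11) since 9·5 = 45 ≡ 1, so λ ≡ 8.
  x = λ² - 5 - 3 = 64 - 8 ≡ 1; y = λ·(5 - 1) - 3 ≡ 7. → (1, 7)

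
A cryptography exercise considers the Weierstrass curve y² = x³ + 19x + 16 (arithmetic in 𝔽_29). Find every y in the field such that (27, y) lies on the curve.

x³ + 19x + 16 = 20212 ≡ 28 (mod 29).
Square roots of 28 mod 29: 12 and 17 (since 12² = 144 ≡ 28).

12, 17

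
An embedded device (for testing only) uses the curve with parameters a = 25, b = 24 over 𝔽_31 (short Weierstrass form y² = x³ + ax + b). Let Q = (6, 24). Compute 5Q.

(4, 23)

Double-and-add on 5 = (101)₂. Start with Q = (6, 24) for the leading 1-bit.
double: tangent at (6, 24): λ = (3·6² + 25)/(2·24) ≡ 9/17. 17⁻¹ ≡ 11 (mod 31), so λ ≡ 9·11 ≡ 6.
  x = λ² - 6 - 6 = 36 - 12 ≡ 24; y = λ·(6 - 24) - 24 ≡ 23. → (24, 23)
double: tangent at (24, 23): λ = (3·24² + 25)/(2·23) ≡ 17/15. 15⁻¹ ≡ 29 (mod 31), so λ ≡ 17·29 ≡ 28.
  x = λ² - 24 - 24 = 784 - 48 ≡ 23; y = λ·(24 - 23) - 23 ≡ 5. → (23, 5)
add Q: (23, 5) + (6, 24). λ = (24 - 5)/(6 - 23) ≡ 19/14 mod 31. 14⁻¹ ≡ 20 (mod 31), so λ ≡ 8.
  x = λ² - 23 - 6 = 64 - 29 ≡ 4; y = λ·(23 - 4) - 5 ≡ 23. → (4, 23)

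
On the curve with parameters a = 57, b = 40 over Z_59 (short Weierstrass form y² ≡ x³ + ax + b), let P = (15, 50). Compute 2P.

tangent at (15, 50): λ = (3·15² + 57)/(2·50) ≡ 24/41. 41⁻¹ ≡ 36 (mod 59) since 41·36 = 1476 ≡ 1, so λ ≡ 24·36 ≡ 38.
  x = λ² - 15 - 15 = 1444 - 30 ≡ 57; y = λ·(15 - 57) - 50 ≡ 6. → (57, 6)

(57, 6)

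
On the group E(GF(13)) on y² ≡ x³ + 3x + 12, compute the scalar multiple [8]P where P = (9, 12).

Double-and-add on 8 = (1000)₂. Start with P = (9, 12) for the leading 1-bit.
double: tangent at (9, 12): λ = (3·9² + 3)/(2·12) ≡ 12/11. 11⁻¹ ≡ 6 (mod 13), so λ ≡ 12·6 ≡ 7.
  x = λ² - 9 - 9 = 49 - 18 ≡ 5; y = λ·(9 - 5) - 12 ≡ 3. → (5, 3)
double: tangent at (5, 3): λ = (3·5² + 3)/(2·3) ≡ 0/6. 6⁻¹ ≡ 11 (mod 13), so λ ≡ 0·11 ≡ 0.
  x = λ² - 5 - 5 = 0 - 10 ≡ 3; y = λ·(5 - 3) - 3 ≡ 10. → (3, 10)
double: tangent at (3, 10): λ = (3·3² + 3)/(2·10) ≡ 4/7. 7⁻¹ ≡ 2 (mod 13) since 7·2 = 14 ≡ 1, so λ ≡ 4·2 ≡ 8.
  x = λ² - 3 - 3 = 64 - 6 ≡ 6; y = λ·(3 - 6) - 10 ≡ 5. → (6, 5)

(6, 5)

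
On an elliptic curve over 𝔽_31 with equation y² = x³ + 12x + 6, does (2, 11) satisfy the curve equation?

y² = 11² ≡ 28; x³ + 12x + 6 = 38 ≡ 7 (mod 31). 28 ≠ 7.

no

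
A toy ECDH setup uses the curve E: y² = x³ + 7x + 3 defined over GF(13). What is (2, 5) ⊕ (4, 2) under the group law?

(2, 5) + (4, 2). λ = (2 - 5)/(4 - 2) ≡ 10/2 mod 13. 2⁻¹ ≡ 7 (mod 13) since 2·7 = 14 ≡ 1, so λ ≡ 5.
  x = λ² - 2 - 4 = 25 - 6 ≡ 6; y = λ·(2 - 6) - 5 ≡ 1. → (6, 1)

(6, 1)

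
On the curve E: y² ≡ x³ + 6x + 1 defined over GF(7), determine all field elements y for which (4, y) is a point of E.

x³ + 6x + 1 = 89 ≡ 5 (mod 7).
5 is a non-residue mod 7; no y exists.

none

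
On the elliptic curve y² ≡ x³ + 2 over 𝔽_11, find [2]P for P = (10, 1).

tangent at (10, 1): λ = (3·10² + 0)/(2·1) ≡ 3/2. 2⁻¹ ≡ 6 (mod 11) since 2·6 = 12 ≡ 1, so λ ≡ 3·6 ≡ 7.
  x = λ² - 10 - 10 = 49 - 20 ≡ 7; y = λ·(10 - 7) - 1 ≡ 9. → (7, 9)

(7, 9)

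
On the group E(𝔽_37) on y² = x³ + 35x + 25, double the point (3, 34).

(35, 13)

tangent at (3, 34): λ = (3·3² + 35)/(2·34) ≡ 25/31. 31⁻¹ ≡ 6 (mod 37) since 31·6 = 186 ≡ 1, so λ ≡ 25·6 ≡ 2.
  x = λ² - 3 - 3 = 4 - 6 ≡ 35; y = λ·(3 - 35) - 34 ≡ 13. → (35, 13)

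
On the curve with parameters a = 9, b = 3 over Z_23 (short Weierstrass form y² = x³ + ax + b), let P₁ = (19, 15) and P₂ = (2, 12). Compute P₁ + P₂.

(8, 14)

(19, 15) + (2, 12). λ = (12 - 15)/(2 - 19) ≡ 20/6 mod 23. 6⁻¹ ≡ 4 (mod 23), so λ ≡ 11.
  x = λ² - 19 - 2 = 121 - 21 ≡ 8; y = λ·(19 - 8) - 15 ≡ 14. → (8, 14)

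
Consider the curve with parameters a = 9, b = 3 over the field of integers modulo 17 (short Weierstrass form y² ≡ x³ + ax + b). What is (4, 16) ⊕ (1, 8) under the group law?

(4, 16) + (1, 8). λ = (8 - 16)/(1 - 4) ≡ 9/14 mod 17. 14⁻¹ ≡ 11 (mod 17) since 14·11 = 154 ≡ 1, so λ ≡ 14.
  x = λ² - 4 - 1 = 196 - 5 ≡ 4; y = λ·(4 - 4) - 16 ≡ 1. → (4, 1)

(4, 1)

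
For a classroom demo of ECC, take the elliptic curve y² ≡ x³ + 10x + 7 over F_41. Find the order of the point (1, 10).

8

2P: tangent at (1, 10): λ = (3·1² + 10)/(2·10) ≡ 13/20. 20⁻¹ ≡ 39 (mod 41) since 20·39 = 780 ≡ 1, so λ ≡ 13·39 ≡ 15.
  x = λ² - 1 - 1 = 225 - 2 ≡ 18; y = λ·(1 - 18) - 10 ≡ 22. → (18, 22)
3P: (18, 22) + (1, 10). λ = (10 - 22)/(1 - 18) ≡ 29/24 mod 41. 24⁻¹ ≡ 12 (mod 41) since 24·12 = 288 ≡ 1, so λ ≡ 20.
  x = λ² - 18 - 1 = 400 - 19 ≡ 12; y = λ·(18 - 12) - 22 ≡ 16. → (12, 16)
4P: (12, 16) + (1, 10). λ = (10 - 16)/(1 - 12) ≡ 35/30 mod 41. 30⁻¹ ≡ 26 (mod 41), so λ ≡ 8.
  x = λ² - 12 - 1 = 64 - 13 ≡ 10; y = λ·(12 - 10) - 16 ≡ 0. → (10, 0)
5P: (10, 0) + (1, 10). λ = (10 - 0)/(1 - 10) ≡ 10/32 mod 41. 32⁻¹ ≡ 9 (mod 41) since 32·9 = 288 ≡ 1, so λ ≡ 8.
  x = λ² - 10 - 1 = 64 - 11 ≡ 12; y = λ·(10 - 12) - 0 ≡ 25. → (12, 25)
6P: (12, 25) + (1, 10). λ = (10 - 25)/(1 - 12) ≡ 26/30 mod 41. 30⁻¹ ≡ 26 (mod 41), so λ ≡ 20.
  x = λ² - 12 - 1 = 400 - 13 ≡ 18; y = λ·(12 - 18) - 25 ≡ 19. → (18, 19)
7P: (18, 19) + (1, 10). λ = (10 - 19)/(1 - 18) ≡ 32/24 mod 41. 24⁻¹ ≡ 12 (mod 41), so λ ≡ 15.
  x = λ² - 18 - 1 = 225 - 19 ≡ 1; y = λ·(18 - 1) - 19 ≡ 31. → (1, 31)
8P: (1, 31) + (1, 10): same x and y₁ ≡ -y₂, so the sum is O.
8P = O, so the order is 8.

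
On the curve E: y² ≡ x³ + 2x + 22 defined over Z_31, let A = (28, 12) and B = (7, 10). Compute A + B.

(28, 12) + (7, 10). λ = (10 - 12)/(7 - 28) ≡ 29/10 mod 31. 10⁻¹ ≡ 28 (mod 31), so λ ≡ 6.
  x = λ² - 28 - 7 = 36 - 35 ≡ 1; y = λ·(28 - 1) - 12 ≡ 26. → (1, 26)

(1, 26)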